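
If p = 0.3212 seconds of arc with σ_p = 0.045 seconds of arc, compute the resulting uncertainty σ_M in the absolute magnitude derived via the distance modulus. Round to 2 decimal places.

σ_M = 0.30 mag

M = m − 5 log₁₀ d + 5 = m + 5 log₁₀ p + 5, so ∂M/∂p = 5/(p ln 10).
σ_M = (5/ln 10) · (σ_p/p) = 2.1715 × 0.045/0.3212 = 2.1715 × 0.1401 = 0.30423.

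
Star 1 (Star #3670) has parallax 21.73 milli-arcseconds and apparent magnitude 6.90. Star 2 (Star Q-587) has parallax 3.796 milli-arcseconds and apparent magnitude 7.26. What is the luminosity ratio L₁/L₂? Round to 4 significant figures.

d₁ = 1/p₁ = 1/0.02173″ = 46.019 pc; d₂ = 1/p₂ = 1/0.003796″ = 263.44 pc.
M₁ = m₁ − 5 log₁₀ d₁ + 5 = 6.90 − 8.3147 + 5 = 3.5853.
M₂ = 7.26 − 12.1034 + 5 = 0.1566.
L₁/L₂ = 10^(0.4(M₂ − M₁)) = 10^(0.4 × (-3.4287)) = 10^(-1.37148) = 0.042513.

L₁/L₂ = 0.04251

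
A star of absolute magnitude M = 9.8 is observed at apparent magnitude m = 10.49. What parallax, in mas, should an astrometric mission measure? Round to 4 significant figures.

m − M = 10.49 − 9.8 = 0.69.
d = 10^((m−M)/5 + 1) = 10^1.138 = 13.74 pc.
p = 1/d = 1/13.74 = 0.07278 arcsec = 72.78 mas.

72.78 mas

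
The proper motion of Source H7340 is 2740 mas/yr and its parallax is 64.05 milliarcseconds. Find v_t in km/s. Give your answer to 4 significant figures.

202.8 km/s

d = 1/p = 1/0.06405″ = 15.613 pc.
μ = 2740 mas/yr = 2.74 ″/yr.
v_t = 4.74 × μ × d = 4.74 × 2.74 × 15.613 = 202.78 km/s.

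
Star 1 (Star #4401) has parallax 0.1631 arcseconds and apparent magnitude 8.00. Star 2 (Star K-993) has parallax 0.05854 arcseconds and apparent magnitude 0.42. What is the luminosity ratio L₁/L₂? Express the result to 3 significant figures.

L₁/L₂ = 0.000120

d₁ = 1/p₁ = 1/0.1631″ = 6.1312 pc; d₂ = 1/p₂ = 1/0.05854″ = 17.082 pc.
M₁ = m₁ − 5 log₁₀ d₁ + 5 = 8.00 − 3.9377 + 5 = 9.0623.
M₂ = 0.42 − 6.1627 + 5 = -0.7427.
L₁/L₂ = 10^(0.4(M₂ − M₁)) = 10^(0.4 × (-9.8050)) = 10^(-3.92200) = 0.00011967.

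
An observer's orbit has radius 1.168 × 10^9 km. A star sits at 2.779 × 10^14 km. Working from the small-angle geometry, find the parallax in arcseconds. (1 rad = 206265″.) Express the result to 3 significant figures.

0.867 arcsec

θ ≈ B/d = (1.168 × 10^9) / (2.779 × 10^14) = 4.2030 × 10^-6 rad.
In arcseconds: 4.2030 × 10^-6 × 206265 = 0.86693″.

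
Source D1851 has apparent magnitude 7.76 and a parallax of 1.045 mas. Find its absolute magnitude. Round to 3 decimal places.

d = 1/p = 1/0.001045″ = 956.94 pc.
m − M = 5 log₁₀(956.94) − 5 = 14.9044 − 5 = 9.9044.
M = m − (m − M) = 7.76 − 9.9044 = -2.144.

M = -2.144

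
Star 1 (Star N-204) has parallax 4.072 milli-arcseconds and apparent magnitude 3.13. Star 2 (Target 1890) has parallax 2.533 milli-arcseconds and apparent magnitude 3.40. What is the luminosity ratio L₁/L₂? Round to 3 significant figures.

L₁/L₂ = 0.496

d₁ = 1/p₁ = 1/0.004072″ = 245.58 pc; d₂ = 1/p₂ = 1/0.002533″ = 394.79 pc.
M₁ = m₁ − 5 log₁₀ d₁ + 5 = 3.13 − 11.9510 + 5 = -3.8210.
M₂ = 3.40 − 12.9818 + 5 = -4.5818.
L₁/L₂ = 10^(0.4(M₂ − M₁)) = 10^(0.4 × (-0.7608)) = 10^(-0.30432) = 0.49623.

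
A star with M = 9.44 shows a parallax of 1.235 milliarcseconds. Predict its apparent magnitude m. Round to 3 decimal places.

m = 18.982

d = 1/p = 1/0.001235″ = 809.72 pc.
m − M = 5 log₁₀ d − 5 = 5 log₁₀(809.72) − 5 = 14.5417 − 5 = 9.5417.
m = M + (m − M) = 9.44 + 9.5417 = 18.982.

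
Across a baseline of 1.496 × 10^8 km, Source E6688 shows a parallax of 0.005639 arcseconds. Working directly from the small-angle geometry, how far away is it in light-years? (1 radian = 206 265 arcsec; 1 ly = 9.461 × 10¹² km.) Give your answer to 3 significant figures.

578 ly

θ = 0.005639″ = 0.005639/206265 = 2.7339 × 10^-8 rad.
d = B/θ = (1.496 × 10^8) / (2.7339 × 10^-8) = 5.4720 × 10^15 km = (5.4720 × 10^15) / (9.461 × 10^12) ly = 578.37 ly.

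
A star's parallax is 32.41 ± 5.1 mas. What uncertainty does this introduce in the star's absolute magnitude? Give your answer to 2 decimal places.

M = m − 5 log₁₀ d + 5 = m + 5 log₁₀ p + 5, so ∂M/∂p = 5/(p ln 10).
σ_M = (5/ln 10) · (σ_p/p) = 2.1715 × 5.1/32.41 = 2.1715 × 0.15736 = 0.34171.

σ_M = 0.34 mag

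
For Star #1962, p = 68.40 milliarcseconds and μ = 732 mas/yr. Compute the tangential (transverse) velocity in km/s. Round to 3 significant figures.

50.7 km/s

d = 1/p = 1/0.06840″ = 14.62 pc.
μ = 732 mas/yr = 0.732 ″/yr.
v_t = 4.74 × μ × d = 4.74 × 0.732 × 14.62 = 50.727 km/s.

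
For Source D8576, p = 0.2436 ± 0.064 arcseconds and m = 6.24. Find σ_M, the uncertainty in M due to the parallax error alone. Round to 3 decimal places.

σ_M = 0.571 mag

M = m − 5 log₁₀ d + 5 = m + 5 log₁₀ p + 5, so ∂M/∂p = 5/(p ln 10).
σ_M = (5/ln 10) · (σ_p/p) = 2.1715 × 0.064/0.2436 = 2.1715 × 0.26273 = 0.57052.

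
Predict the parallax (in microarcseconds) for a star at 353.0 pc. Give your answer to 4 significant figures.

p = 1/d = 1/353 = 0.0028329 arcsec.
= 0.0028329 × 10⁶ = 2832.9 μas.

2833 μas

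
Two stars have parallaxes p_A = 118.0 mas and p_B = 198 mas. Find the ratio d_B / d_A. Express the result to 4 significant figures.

Since d = 1/p, d_B/d_A = p_A/p_B.
= 118.0 / 198 = 0.59596.

0.5960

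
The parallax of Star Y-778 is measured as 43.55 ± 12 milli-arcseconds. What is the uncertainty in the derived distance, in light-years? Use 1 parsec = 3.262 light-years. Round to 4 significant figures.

d = 1/p, so σ_d = σ_p / p².
σ_d = 0.0120 / (0.04355)² = 0.0120 / 0.0018966 = 6.3271 pc = 6.3271 × 3.262 ly = 20.639 ly.

20.64 ly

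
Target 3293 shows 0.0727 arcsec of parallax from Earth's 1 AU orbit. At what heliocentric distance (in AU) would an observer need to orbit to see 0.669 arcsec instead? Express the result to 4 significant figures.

9.202 AU

Parallax scales linearly with baseline: p ∝ B, so B = p_target / p_Earth × 1 AU.
B = 0.669 / 0.0727 = 9.2022 AU.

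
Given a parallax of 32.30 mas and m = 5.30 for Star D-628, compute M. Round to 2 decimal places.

M = 2.85

d = 1/p = 1/0.03230″ = 30.96 pc.
m − M = 5 log₁₀(30.96) − 5 = 7.4540 − 5 = 2.4540.
M = m − (m − M) = 5.30 − 2.4540 = 2.85.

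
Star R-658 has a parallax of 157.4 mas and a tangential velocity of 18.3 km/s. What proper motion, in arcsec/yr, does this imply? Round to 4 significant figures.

0.6077 arcsec/yr

d = 1/p = 1/0.1574″ = 6.3532 pc.
μ = v_t / (4.74 d) = 18.3 / (4.74 × 6.3532) = 18.3 / 30.114 = 0.60769 ″/yr.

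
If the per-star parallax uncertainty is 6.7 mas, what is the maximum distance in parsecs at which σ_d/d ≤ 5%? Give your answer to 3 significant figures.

7.46 pc

σ_d/d = σ_p/p, so the condition is σ_p/p ≤ 0.05, i.e. p ≥ σ_p/0.05.
p_min = 6.7/0.05 = 134 mas = 0.134 arcsec.
d_max = 1/p_min = 1/0.134 = 7.4627 pc.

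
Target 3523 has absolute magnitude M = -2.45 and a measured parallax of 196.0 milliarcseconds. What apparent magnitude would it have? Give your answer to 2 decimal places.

m = -3.91

d = 1/p = 1/0.1960″ = 5.102 pc.
m − M = 5 log₁₀ d − 5 = 5 log₁₀(5.102) − 5 = 3.5387 − 5 = -1.4613.
m = M + (m − M) = -2.45 + (-1.4613) = -3.91.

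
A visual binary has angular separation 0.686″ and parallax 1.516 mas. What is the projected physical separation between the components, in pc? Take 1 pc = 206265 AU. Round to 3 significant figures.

d = 1/p = 1/0.001516″ = 659.63 pc.
At distance d (pc), an angle of θ arcsec spans θ·d AU: s = 0.686 × 659.63 = 452.51 AU.
= 452.51 / 206265 = 0.0021938 pc.

0.00219 pc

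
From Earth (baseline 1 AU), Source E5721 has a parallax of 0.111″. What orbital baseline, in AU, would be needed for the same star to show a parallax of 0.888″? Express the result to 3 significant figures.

8.00 AU

Parallax scales linearly with baseline: p ∝ B, so B = p_target / p_Earth × 1 AU.
B = 0.888 / 0.111 = 8 AU.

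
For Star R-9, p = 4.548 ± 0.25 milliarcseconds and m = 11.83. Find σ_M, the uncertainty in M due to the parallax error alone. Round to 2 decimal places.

M = m − 5 log₁₀ d + 5 = m + 5 log₁₀ p + 5, so ∂M/∂p = 5/(p ln 10).
σ_M = (5/ln 10) · (σ_p/p) = 2.1715 × 0.25/4.548 = 2.1715 × 0.054969 = 0.11937.

σ_M = 0.12 mag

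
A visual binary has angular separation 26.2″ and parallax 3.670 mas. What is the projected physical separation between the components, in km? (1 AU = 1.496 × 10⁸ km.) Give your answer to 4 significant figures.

d = 1/p = 1/0.003670″ = 272.48 pc.
At distance d (pc), an angle of θ arcsec spans θ·d AU: s = 26.2 × 272.48 = 7139 AU.
= 7139 × 1.496 × 10⁸ km = 1.0680 × 10^12 km.

1.068 × 10^12 km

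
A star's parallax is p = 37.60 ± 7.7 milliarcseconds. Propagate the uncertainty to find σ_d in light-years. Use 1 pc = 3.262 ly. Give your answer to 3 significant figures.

d = 1/p, so σ_d = σ_p / p².
σ_d = 0.00770 / (0.03760)² = 0.00770 / 0.0014138 = 5.4463 pc = 5.4463 × 3.262 ly = 17.766 ly.

17.8 ly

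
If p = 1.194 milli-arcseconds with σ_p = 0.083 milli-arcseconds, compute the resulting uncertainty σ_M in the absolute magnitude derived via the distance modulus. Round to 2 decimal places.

M = m − 5 log₁₀ d + 5 = m + 5 log₁₀ p + 5, so ∂M/∂p = 5/(p ln 10).
σ_M = (5/ln 10) · (σ_p/p) = 2.1715 × 0.083/1.194 = 2.1715 × 0.069514 = 0.15095.

σ_M = 0.15 mag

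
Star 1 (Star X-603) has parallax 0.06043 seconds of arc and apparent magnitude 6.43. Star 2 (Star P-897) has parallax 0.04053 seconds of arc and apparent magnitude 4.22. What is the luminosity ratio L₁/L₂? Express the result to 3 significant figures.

d₁ = 1/p₁ = 1/0.06043″ = 16.548 pc; d₂ = 1/p₂ = 1/0.04053″ = 24.673 pc.
M₁ = m₁ − 5 log₁₀ d₁ + 5 = 6.43 − 6.0937 + 5 = 5.3363.
M₂ = 4.22 − 6.9611 + 5 = 2.2589.
L₁/L₂ = 10^(0.4(M₂ − M₁)) = 10^(0.4 × (-3.0774)) = 10^(-1.23096) = 0.058754.

L₁/L₂ = 0.0588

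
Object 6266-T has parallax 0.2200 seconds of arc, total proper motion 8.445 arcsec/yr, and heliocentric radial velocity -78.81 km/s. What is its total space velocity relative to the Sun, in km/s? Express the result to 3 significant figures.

198 km/s

d = 1/p = 1/0.2200″ = 4.5455 pc.
v_t = 4.740 μ d = 4.740 × 8.445 × 4.5455 = 181.95 km/s.
v = √(v_r² + v_t²) = √((-78.81)² + 181.95²) = √39316.8 = 198.28 km/s.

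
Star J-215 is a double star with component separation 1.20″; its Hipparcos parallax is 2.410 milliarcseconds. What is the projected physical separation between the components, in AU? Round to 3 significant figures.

498 AU

d = 1/p = 1/0.002410″ = 414.94 pc.
At distance d (pc), an angle of θ arcsec spans θ·d AU: s = 1.20 × 414.94 = 497.93 AU.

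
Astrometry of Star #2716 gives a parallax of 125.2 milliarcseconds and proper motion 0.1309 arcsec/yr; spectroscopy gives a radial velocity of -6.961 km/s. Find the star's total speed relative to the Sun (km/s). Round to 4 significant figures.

8.545 km/s

d = 1/p = 1/0.1252″ = 7.9872 pc.
v_t = 4.740 μ d = 4.740 × 0.1309 × 7.9872 = 4.9558 km/s.
v = √(v_r² + v_t²) = √((-6.961)² + 4.9558²) = √73.0155 = 8.5449 km/s.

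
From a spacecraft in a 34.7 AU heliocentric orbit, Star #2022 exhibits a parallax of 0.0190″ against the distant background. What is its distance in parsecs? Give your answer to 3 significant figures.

1830 pc

With baseline B (in AU) and parallax p (in arcsec), d = B/p parsecs.
d = 34.7 / 0.0190 = 1826.3 pc.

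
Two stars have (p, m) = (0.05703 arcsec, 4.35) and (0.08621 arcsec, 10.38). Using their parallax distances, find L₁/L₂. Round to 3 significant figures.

L₁/L₂ = 590

d₁ = 1/p₁ = 1/0.05703″ = 17.535 pc; d₂ = 1/p₂ = 1/0.08621″ = 11.6 pc.
M₁ = m₁ − 5 log₁₀ d₁ + 5 = 4.35 − 6.2195 + 5 = 3.1305.
M₂ = 10.38 − 5.3223 + 5 = 10.0577.
L₁/L₂ = 10^(0.4(M₂ − M₁)) = 10^(0.4 × 6.9272) = 10^2.77088 = 590.04.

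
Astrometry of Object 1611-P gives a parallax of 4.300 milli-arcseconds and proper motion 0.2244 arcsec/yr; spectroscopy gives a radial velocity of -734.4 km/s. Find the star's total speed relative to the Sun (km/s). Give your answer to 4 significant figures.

d = 1/p = 1/0.004300″ = 232.56 pc.
v_t = 4.740 μ d = 4.740 × 0.2244 × 232.56 = 247.36 km/s.
v = √(v_r² + v_t²) = √((-734.4)² + 247.36²) = √600530 = 774.94 km/s.

774.9 km/s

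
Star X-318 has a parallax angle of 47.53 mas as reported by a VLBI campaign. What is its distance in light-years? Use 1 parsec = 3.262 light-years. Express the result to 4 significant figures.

p = 47.53 mas = 0.04753 arcsec.
d = 1/p = 1/0.04753 = 21.039 pc.
In light-years: 21.039 × 3.262 = 68.629 ly.

68.63 light years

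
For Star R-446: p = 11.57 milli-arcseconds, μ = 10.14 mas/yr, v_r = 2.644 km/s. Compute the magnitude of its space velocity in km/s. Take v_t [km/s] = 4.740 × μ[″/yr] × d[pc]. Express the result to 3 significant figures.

4.92 km/s

d = 1/p = 1/0.01157″ = 86.43 pc.
μ = 10.14 mas/yr = 0.01014 ″/yr.
v_t = 4.740 μ d = 4.740 × 0.01014 × 86.43 = 4.1541 km/s.
v = √(v_r² + v_t²) = √(2.644² + 4.1541²) = √24.2473 = 4.9242 km/s.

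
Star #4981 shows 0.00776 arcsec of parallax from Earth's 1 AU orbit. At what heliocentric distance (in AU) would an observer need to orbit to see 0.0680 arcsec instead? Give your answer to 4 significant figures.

8.763 AU

Parallax scales linearly with baseline: p ∝ B, so B = p_target / p_Earth × 1 AU.
B = 0.0680 / 0.00776 = 8.7629 AU.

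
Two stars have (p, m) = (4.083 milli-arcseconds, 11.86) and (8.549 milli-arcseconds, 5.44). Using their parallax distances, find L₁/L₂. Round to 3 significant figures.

L₁/L₂ = 0.0119

d₁ = 1/p₁ = 1/0.004083″ = 244.92 pc; d₂ = 1/p₂ = 1/0.008549″ = 116.97 pc.
M₁ = m₁ − 5 log₁₀ d₁ + 5 = 11.86 − 11.9451 + 5 = 4.9149.
M₂ = 5.44 − 10.3404 + 5 = 0.0996.
L₁/L₂ = 10^(0.4(M₂ − M₁)) = 10^(0.4 × (-4.8153)) = 10^(-1.92612) = 0.011854.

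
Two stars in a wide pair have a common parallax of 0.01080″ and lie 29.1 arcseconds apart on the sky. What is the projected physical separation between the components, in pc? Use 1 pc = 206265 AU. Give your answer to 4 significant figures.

0.01306 pc

d = 1/p = 1/0.01080″ = 92.593 pc.
At distance d (pc), an angle of θ arcsec spans θ·d AU: s = 29.1 × 92.593 = 2694.5 AU.
= 2694.5 / 206265 = 0.013063 pc.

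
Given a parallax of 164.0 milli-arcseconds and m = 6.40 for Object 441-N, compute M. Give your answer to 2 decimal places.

M = 7.47

d = 1/p = 1/0.1640″ = 6.0976 pc.
m − M = 5 log₁₀(6.0976) − 5 = 3.9258 − 5 = -1.0742.
M = m − (m − M) = 6.40 − (-1.0742) = 7.47.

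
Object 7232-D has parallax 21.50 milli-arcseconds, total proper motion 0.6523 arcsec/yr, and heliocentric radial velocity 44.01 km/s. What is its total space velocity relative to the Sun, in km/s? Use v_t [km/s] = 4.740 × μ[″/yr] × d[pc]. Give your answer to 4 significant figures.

d = 1/p = 1/0.02150″ = 46.512 pc.
v_t = 4.740 μ d = 4.740 × 0.6523 × 46.512 = 143.81 km/s.
v = √(v_r² + v_t²) = √(44.01² + 143.81²) = √22618.2 = 150.39 km/s.

150.4 km/s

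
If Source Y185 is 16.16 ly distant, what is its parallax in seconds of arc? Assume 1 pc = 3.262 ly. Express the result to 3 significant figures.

d = 16.16 ly ÷ 3.262 = 4.954 pc.
p = 1/d = 1/4.954 = 0.20186 arcsec.

0.202 arcsec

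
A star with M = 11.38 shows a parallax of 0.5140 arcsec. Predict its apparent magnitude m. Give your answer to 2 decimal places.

d = 1/p = 1/0.5140″ = 1.9455 pc.
m − M = 5 log₁₀ d − 5 = 5 log₁₀(1.9455) − 5 = 1.4452 − 5 = -3.5548.
m = M + (m − M) = 11.38 + (-3.5548) = 7.83.

m = 7.83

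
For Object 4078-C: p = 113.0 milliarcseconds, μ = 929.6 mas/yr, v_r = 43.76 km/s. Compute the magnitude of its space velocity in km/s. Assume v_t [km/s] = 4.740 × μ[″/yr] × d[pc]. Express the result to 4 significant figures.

d = 1/p = 1/0.1130″ = 8.8496 pc.
μ = 929.6 mas/yr = 0.9296 ″/yr.
v_t = 4.740 μ d = 4.740 × 0.9296 × 8.8496 = 38.994 km/s.
v = √(v_r² + v_t²) = √(43.76² + 38.994²) = √3435.47 = 58.613 km/s.

58.61 km/s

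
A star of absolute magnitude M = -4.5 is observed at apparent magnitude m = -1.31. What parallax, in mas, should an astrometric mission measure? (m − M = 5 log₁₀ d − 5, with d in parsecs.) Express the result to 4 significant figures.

m − M = -1.31 − (-4.5) = 3.19.
d = 10^((m−M)/5 + 1) = 10^1.638 = 43.451 pc.
p = 1/d = 1/43.451 = 0.023014 arcsec = 23.014 mas.

23.01 mas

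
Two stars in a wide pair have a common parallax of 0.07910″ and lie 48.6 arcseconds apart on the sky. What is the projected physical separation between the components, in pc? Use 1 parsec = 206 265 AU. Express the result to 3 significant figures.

0.00298 pc

d = 1/p = 1/0.07910″ = 12.642 pc.
At distance d (pc), an angle of θ arcsec spans θ·d AU: s = 48.6 × 12.642 = 614.4 AU.
= 614.4 / 206265 = 0.0029787 pc.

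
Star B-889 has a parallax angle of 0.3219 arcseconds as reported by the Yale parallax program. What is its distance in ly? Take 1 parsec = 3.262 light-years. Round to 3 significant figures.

10.1 ly

d = 1/p = 1/0.3219 = 3.1066 pc.
In light-years: 3.1066 × 3.262 = 10.134 ly.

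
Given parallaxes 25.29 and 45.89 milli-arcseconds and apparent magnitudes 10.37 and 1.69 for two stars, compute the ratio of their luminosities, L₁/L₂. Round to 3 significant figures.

L₁/L₂ = 0.00111

d₁ = 1/p₁ = 1/0.02529″ = 39.541 pc; d₂ = 1/p₂ = 1/0.04589″ = 21.791 pc.
M₁ = m₁ − 5 log₁₀ d₁ + 5 = 10.37 − 7.9852 + 5 = 7.3848.
M₂ = 1.69 − 6.6914 + 5 = -0.0014.
L₁/L₂ = 10^(0.4(M₂ − M₁)) = 10^(0.4 × (-7.3862)) = 10^(-2.95448) = 0.0011105.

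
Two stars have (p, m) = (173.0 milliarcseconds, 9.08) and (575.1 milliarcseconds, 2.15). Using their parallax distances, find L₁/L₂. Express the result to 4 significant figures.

L₁/L₂ = 0.01868

d₁ = 1/p₁ = 1/0.1730″ = 5.7803 pc; d₂ = 1/p₂ = 1/0.5751″ = 1.7388 pc.
M₁ = m₁ − 5 log₁₀ d₁ + 5 = 9.08 − 3.8098 + 5 = 10.2702.
M₂ = 2.15 − 1.2012 + 5 = 5.9488.
L₁/L₂ = 10^(0.4(M₂ − M₁)) = 10^(0.4 × (-4.3214)) = 10^(-1.72856) = 0.018683.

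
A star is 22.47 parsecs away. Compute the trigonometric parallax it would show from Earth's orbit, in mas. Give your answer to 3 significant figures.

44.5 mas

p = 1/d = 1/22.47 = 0.044504 arcsec.
= 0.044504 × 1000 = 44.504 mas.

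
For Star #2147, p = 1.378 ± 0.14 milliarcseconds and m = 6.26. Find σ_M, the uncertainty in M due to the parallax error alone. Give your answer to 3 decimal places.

M = m − 5 log₁₀ d + 5 = m + 5 log₁₀ p + 5, so ∂M/∂p = 5/(p ln 10).
σ_M = (5/ln 10) · (σ_p/p) = 2.1715 × 0.14/1.378 = 2.1715 × 0.1016 = 0.22062.

σ_M = 0.221 mag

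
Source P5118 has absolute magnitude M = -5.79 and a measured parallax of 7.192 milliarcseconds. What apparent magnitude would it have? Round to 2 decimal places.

m = -0.07

d = 1/p = 1/0.007192″ = 139.04 pc.
m − M = 5 log₁₀ d − 5 = 5 log₁₀(139.04) − 5 = 10.7157 − 5 = 5.7157.
m = M + (m − M) = -5.79 + 5.7157 = -0.07.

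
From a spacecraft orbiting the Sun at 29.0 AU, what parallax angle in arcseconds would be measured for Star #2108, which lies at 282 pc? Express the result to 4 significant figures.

0.1028 arcsec

p (arcsec) = B (AU) / d (pc).
p = 29.0 / 282 = 0.10284 arcsec.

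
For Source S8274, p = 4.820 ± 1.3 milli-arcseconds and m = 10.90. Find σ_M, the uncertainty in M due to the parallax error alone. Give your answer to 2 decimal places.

M = m − 5 log₁₀ d + 5 = m + 5 log₁₀ p + 5, so ∂M/∂p = 5/(p ln 10).
σ_M = (5/ln 10) · (σ_p/p) = 2.1715 × 1.3/4.820 = 2.1715 × 0.26971 = 0.58568.

σ_M = 0.59 mag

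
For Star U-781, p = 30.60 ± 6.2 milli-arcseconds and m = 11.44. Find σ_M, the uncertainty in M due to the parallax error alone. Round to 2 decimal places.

M = m − 5 log₁₀ d + 5 = m + 5 log₁₀ p + 5, so ∂M/∂p = 5/(p ln 10).
σ_M = (5/ln 10) · (σ_p/p) = 2.1715 × 6.2/30.60 = 2.1715 × 0.20261 = 0.43997.

σ_M = 0.44 mag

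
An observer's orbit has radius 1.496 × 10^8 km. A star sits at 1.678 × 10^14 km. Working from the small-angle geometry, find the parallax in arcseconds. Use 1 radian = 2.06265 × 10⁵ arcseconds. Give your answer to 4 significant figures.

θ ≈ B/d = (1.496 × 10^8) / (1.678 × 10^14) = 8.9154 × 10^-7 rad.
In arcseconds: 8.9154 × 10^-7 × 206265 = 0.18389″.

0.1839 arcsec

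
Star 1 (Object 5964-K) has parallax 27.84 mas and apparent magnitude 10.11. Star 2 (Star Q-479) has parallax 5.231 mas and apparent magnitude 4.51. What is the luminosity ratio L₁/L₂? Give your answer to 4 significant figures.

L₁/L₂ = 0.0002032

d₁ = 1/p₁ = 1/0.02784″ = 35.92 pc; d₂ = 1/p₂ = 1/0.005231″ = 191.17 pc.
M₁ = m₁ − 5 log₁₀ d₁ + 5 = 10.11 − 7.7767 + 5 = 7.3333.
M₂ = 4.51 − 11.4071 + 5 = -1.8971.
L₁/L₂ = 10^(0.4(M₂ − M₁)) = 10^(0.4 × (-9.2304)) = 10^(-3.69216) = 0.00020316.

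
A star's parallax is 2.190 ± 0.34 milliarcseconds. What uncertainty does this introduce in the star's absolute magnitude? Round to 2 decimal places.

σ_M = 0.34 mag

M = m − 5 log₁₀ d + 5 = m + 5 log₁₀ p + 5, so ∂M/∂p = 5/(p ln 10).
σ_M = (5/ln 10) · (σ_p/p) = 2.1715 × 0.34/2.190 = 2.1715 × 0.15525 = 0.33713.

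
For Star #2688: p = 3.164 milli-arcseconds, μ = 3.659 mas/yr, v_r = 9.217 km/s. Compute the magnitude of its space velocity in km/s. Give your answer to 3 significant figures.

10.7 km/s

d = 1/p = 1/0.003164″ = 316.06 pc.
μ = 3.659 mas/yr = 0.003659 ″/yr.
v_t = 4.740 μ d = 4.740 × 0.003659 × 316.06 = 5.4816 km/s.
v = √(v_r² + v_t²) = √(9.217² + 5.4816²) = √115.001 = 10.724 km/s.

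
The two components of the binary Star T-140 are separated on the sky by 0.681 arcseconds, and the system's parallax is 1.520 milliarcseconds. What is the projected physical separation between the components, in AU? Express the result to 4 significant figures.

448.0 AU

d = 1/p = 1/0.001520″ = 657.89 pc.
At distance d (pc), an angle of θ arcsec spans θ·d AU: s = 0.681 × 657.89 = 448.02 AU.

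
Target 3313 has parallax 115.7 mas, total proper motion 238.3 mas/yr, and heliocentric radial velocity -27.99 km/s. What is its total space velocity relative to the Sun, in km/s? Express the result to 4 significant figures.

d = 1/p = 1/0.1157″ = 8.643 pc.
μ = 238.3 mas/yr = 0.2383 ″/yr.
v_t = 4.740 μ d = 4.740 × 0.2383 × 8.643 = 9.7626 km/s.
v = √(v_r² + v_t²) = √((-27.99)² + 9.7626²) = √878.748 = 29.644 km/s.

29.64 km/s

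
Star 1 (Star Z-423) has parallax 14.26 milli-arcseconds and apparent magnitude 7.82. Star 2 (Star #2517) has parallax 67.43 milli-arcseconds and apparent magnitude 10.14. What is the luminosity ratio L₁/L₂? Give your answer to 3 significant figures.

L₁/L₂ = 189

d₁ = 1/p₁ = 1/0.01426″ = 70.126 pc; d₂ = 1/p₂ = 1/0.06743″ = 14.83 pc.
M₁ = m₁ − 5 log₁₀ d₁ + 5 = 7.82 − 9.2294 + 5 = 3.5906.
M₂ = 10.14 − 5.8557 + 5 = 9.2843.
L₁/L₂ = 10^(0.4(M₂ − M₁)) = 10^(0.4 × 5.6937) = 10^2.27748 = 189.44.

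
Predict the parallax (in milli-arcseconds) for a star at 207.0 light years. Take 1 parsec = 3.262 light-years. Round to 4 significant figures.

d = 207.0 ly ÷ 3.262 = 63.458 pc.
p = 1/d = 1/63.458 = 0.015758 arcsec.
= 0.015758 × 1000 = 15.758 mas.

15.76 mas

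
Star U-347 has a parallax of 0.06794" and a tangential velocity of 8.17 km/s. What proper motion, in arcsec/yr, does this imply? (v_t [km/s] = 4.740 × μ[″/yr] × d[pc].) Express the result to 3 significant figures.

d = 1/p = 1/0.06794″ = 14.719 pc.
μ = v_t / (4.74 d) = 8.17 / (4.74 × 14.719) = 8.17 / 69.768 = 0.1171 ″/yr.

0.117 arcsec/yr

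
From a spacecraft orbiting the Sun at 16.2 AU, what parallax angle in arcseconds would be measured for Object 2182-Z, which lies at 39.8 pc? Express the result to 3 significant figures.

p (arcsec) = B (AU) / d (pc).
p = 16.2 / 39.8 = 0.40704 arcsec.

0.407 arcsec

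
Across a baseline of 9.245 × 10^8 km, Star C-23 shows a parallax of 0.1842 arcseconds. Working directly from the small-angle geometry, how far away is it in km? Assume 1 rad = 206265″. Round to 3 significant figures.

θ = 0.1842″ = 0.1842/206265 = 8.9303 × 10^-7 rad.
d = B/θ = (9.245 × 10^8) / (8.9303 × 10^-7) = 1.0352 × 10^15 km.

1.04 × 10^15 km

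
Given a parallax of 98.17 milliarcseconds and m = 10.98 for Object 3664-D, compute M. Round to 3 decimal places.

M = 10.940

d = 1/p = 1/0.09817″ = 10.186 pc.
m − M = 5 log₁₀(10.186) − 5 = 5.0400 − 5 = 0.0400.
M = m − (m − M) = 10.98 − 0.0400 = 10.940.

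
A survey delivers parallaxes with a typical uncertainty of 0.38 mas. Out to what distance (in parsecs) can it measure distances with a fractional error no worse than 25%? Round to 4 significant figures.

σ_d/d = σ_p/p, so the condition is σ_p/p ≤ 0.25, i.e. p ≥ σ_p/0.25.
p_min = 0.38/0.25 = 1.52 mas = 0.00152 arcsec.
d_max = 1/p_min = 1/0.00152 = 657.89 pc.

657.9 pc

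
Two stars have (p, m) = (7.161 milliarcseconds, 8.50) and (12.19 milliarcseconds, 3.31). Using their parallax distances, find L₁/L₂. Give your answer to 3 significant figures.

L₁/L₂ = 0.0243

d₁ = 1/p₁ = 1/0.007161″ = 139.65 pc; d₂ = 1/p₂ = 1/0.01219″ = 82.034 pc.
M₁ = m₁ − 5 log₁₀ d₁ + 5 = 8.50 − 10.7252 + 5 = 2.7748.
M₂ = 3.31 − 9.5700 + 5 = -1.2600.
L₁/L₂ = 10^(0.4(M₂ − M₁)) = 10^(0.4 × (-4.0348)) = 10^(-1.61392) = 0.024327.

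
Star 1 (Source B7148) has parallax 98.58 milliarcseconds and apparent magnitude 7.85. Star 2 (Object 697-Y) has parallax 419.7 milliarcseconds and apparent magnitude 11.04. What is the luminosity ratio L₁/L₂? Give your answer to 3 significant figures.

d₁ = 1/p₁ = 1/0.09858″ = 10.144 pc; d₂ = 1/p₂ = 1/0.4197″ = 2.3827 pc.
M₁ = m₁ − 5 log₁₀ d₁ + 5 = 7.85 − 5.0310 + 5 = 7.8190.
M₂ = 11.04 − 1.8853 + 5 = 14.1547.
L₁/L₂ = 10^(0.4(M₂ − M₁)) = 10^(0.4 × 6.3357) = 10^2.53428 = 342.2.

L₁/L₂ = 342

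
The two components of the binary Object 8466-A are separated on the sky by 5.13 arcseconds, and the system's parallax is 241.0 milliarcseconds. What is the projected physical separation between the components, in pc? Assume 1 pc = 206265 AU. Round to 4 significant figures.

0.0001032 pc

d = 1/p = 1/0.2410″ = 4.1494 pc.
At distance d (pc), an angle of θ arcsec spans θ·d AU: s = 5.13 × 4.1494 = 21.286 AU.
= 21.286 / 206265 = 0.00010320 pc.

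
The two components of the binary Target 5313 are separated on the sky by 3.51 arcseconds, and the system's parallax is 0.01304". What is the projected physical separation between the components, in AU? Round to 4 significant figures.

269.2 AU

d = 1/p = 1/0.01304″ = 76.687 pc.
At distance d (pc), an angle of θ arcsec spans θ·d AU: s = 3.51 × 76.687 = 269.17 AU.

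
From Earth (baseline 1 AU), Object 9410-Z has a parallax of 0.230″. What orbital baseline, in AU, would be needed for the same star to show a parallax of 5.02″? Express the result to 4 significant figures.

21.83 AU

Parallax scales linearly with baseline: p ∝ B, so B = p_target / p_Earth × 1 AU.
B = 5.02 / 0.230 = 21.826 AU.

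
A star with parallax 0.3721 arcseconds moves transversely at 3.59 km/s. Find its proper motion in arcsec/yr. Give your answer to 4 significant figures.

0.2818 arcsec/yr

d = 1/p = 1/0.3721″ = 2.6874 pc.
μ = v_t / (4.74 d) = 3.59 / (4.74 × 2.6874) = 3.59 / 12.738 = 0.28183 ″/yr.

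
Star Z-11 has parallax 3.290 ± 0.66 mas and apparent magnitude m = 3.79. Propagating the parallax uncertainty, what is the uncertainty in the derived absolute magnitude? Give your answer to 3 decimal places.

σ_M = 0.436 mag

M = m − 5 log₁₀ d + 5 = m + 5 log₁₀ p + 5, so ∂M/∂p = 5/(p ln 10).
σ_M = (5/ln 10) · (σ_p/p) = 2.1715 × 0.66/3.290 = 2.1715 × 0.20061 = 0.43562.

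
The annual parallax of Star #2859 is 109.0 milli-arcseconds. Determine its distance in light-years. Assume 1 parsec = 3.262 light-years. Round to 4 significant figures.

p = 109.0 milli-arcseconds = 0.1090 arcsec.
d = 1/p = 1/0.1090 = 9.1743 pc.
In light-years: 9.1743 × 3.262 = 29.927 ly.

29.93 light years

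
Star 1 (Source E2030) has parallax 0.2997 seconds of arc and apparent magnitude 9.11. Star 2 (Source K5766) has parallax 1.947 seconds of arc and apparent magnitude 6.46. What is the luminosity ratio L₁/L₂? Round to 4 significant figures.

L₁/L₂ = 3.676

d₁ = 1/p₁ = 1/0.2997″ = 3.3367 pc; d₂ = 1/p₂ = 1/1.947″ = 0.51361 pc.
M₁ = m₁ − 5 log₁₀ d₁ + 5 = 9.11 − 2.6166 + 5 = 11.4934.
M₂ = 6.46 − (-1.4468) + 5 = 12.9068.
L₁/L₂ = 10^(0.4(M₂ − M₁)) = 10^(0.4 × 1.4134) = 10^0.56536 = 3.6759.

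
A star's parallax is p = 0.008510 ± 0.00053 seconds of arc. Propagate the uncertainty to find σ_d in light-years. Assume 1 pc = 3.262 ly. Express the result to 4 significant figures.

23.87 ly

d = 1/p, so σ_d = σ_p / p².
σ_d = 0.000530 / (0.008510)² = 0.000530 / 0.00007242 = 7.3184 pc = 7.3184 × 3.262 ly = 23.873 ly.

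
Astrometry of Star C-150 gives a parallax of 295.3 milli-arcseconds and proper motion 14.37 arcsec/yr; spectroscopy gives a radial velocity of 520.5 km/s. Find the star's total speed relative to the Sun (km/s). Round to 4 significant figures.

d = 1/p = 1/0.2953″ = 3.3864 pc.
v_t = 4.740 μ d = 4.740 × 14.37 × 3.3864 = 230.66 km/s.
v = √(v_r² + v_t²) = √(520.5² + 230.66²) = √324124 = 569.32 km/s.

569.3 km/s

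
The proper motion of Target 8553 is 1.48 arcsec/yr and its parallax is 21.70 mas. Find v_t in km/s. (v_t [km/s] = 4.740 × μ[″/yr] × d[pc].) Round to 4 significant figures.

d = 1/p = 1/0.02170″ = 46.083 pc.
v_t = 4.74 × μ × d = 4.74 × 1.48 × 46.083 = 323.28 km/s.

323.3 km/s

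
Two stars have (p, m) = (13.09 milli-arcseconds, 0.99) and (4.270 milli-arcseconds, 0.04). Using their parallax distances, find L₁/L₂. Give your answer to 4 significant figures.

L₁/L₂ = 0.04436

d₁ = 1/p₁ = 1/0.01309″ = 76.394 pc; d₂ = 1/p₂ = 1/0.004270″ = 234.19 pc.
M₁ = m₁ − 5 log₁₀ d₁ + 5 = 0.99 − 9.4153 + 5 = -3.4253.
M₂ = 0.04 − 11.8478 + 5 = -6.8078.
L₁/L₂ = 10^(0.4(M₂ − M₁)) = 10^(0.4 × (-3.3825)) = 10^(-1.35300) = 0.044361.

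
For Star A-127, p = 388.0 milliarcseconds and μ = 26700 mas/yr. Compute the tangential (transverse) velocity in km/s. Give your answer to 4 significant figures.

d = 1/p = 1/0.3880″ = 2.5773 pc.
μ = 26700 mas/yr = 26.7 ″/yr.
v_t = 4.74 × μ × d = 4.74 × 26.7 × 2.5773 = 326.18 km/s.

326.2 km/s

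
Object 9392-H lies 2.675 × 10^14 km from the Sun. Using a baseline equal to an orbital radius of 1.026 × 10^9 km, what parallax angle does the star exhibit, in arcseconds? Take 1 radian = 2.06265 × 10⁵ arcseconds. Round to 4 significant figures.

θ ≈ B/d = (1.026 × 10^9) / (2.675 × 10^14) = 3.8355 × 10^-6 rad.
In arcseconds: 3.8355 × 10^-6 × 206265 = 0.79113″.

0.7911 arcsec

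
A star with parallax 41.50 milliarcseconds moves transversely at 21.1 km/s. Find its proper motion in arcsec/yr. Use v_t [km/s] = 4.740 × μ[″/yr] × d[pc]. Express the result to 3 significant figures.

d = 1/p = 1/0.04150″ = 24.096 pc.
μ = v_t / (4.74 d) = 21.1 / (4.74 × 24.096) = 21.1 / 114.22 = 0.18473 ″/yr.

0.185 arcsec/yr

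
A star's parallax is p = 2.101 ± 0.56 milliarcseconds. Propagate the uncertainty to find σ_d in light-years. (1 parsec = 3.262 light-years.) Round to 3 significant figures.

d = 1/p, so σ_d = σ_p / p².
σ_d = 0.000560 / (0.002101)² = 0.000560 / 0.0000044142 = 126.86 pc = 126.86 × 3.262 ly = 413.82 ly.

414 ly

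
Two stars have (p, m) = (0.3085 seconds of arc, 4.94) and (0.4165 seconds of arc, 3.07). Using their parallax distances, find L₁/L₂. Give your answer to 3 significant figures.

L₁/L₂ = 0.326

d₁ = 1/p₁ = 1/0.3085″ = 3.2415 pc; d₂ = 1/p₂ = 1/0.4165″ = 2.401 pc.
M₁ = m₁ − 5 log₁₀ d₁ + 5 = 4.94 − 2.5537 + 5 = 7.3863.
M₂ = 3.07 − 1.9020 + 5 = 6.1680.
L₁/L₂ = 10^(0.4(M₂ − M₁)) = 10^(0.4 × (-1.2183)) = 10^(-0.48732) = 0.3256.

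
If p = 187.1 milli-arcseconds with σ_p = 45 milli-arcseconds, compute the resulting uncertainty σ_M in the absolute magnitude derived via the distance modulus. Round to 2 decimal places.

σ_M = 0.52 mag

M = m − 5 log₁₀ d + 5 = m + 5 log₁₀ p + 5, so ∂M/∂p = 5/(p ln 10).
σ_M = (5/ln 10) · (σ_p/p) = 2.1715 × 45/187.1 = 2.1715 × 0.24051 = 0.52227.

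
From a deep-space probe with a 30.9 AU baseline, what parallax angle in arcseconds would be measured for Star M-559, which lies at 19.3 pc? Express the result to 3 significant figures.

p (arcsec) = B (AU) / d (pc).
p = 30.9 / 19.3 = 1.601 arcsec.

1.60 arcsec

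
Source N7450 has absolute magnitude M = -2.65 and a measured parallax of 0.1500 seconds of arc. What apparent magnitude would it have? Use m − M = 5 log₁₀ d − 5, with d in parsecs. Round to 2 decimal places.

d = 1/p = 1/0.1500″ = 6.6667 pc.
m − M = 5 log₁₀ d − 5 = 5 log₁₀(6.6667) − 5 = 4.1196 − 5 = -0.8804.
m = M + (m − M) = -2.65 + (-0.8804) = -3.53.

m = -3.53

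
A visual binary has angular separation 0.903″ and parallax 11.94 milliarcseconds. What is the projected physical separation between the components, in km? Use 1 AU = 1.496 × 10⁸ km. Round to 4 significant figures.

d = 1/p = 1/0.01194″ = 83.752 pc.
At distance d (pc), an angle of θ arcsec spans θ·d AU: s = 0.903 × 83.752 = 75.628 AU.
= 75.628 × 1.496 × 10⁸ km = 1.1314 × 10^10 km.

1.131 × 10^10 km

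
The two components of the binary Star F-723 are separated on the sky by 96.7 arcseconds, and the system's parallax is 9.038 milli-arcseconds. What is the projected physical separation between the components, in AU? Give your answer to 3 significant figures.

10700 AU

d = 1/p = 1/0.009038″ = 110.64 pc.
At distance d (pc), an angle of θ arcsec spans θ·d AU: s = 96.7 × 110.64 = 10699 AU.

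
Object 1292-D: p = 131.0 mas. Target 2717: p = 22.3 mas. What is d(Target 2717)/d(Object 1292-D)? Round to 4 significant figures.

Since d = 1/p, d_B/d_A = p_A/p_B.
= 131.0 / 22.3 = 5.8744.

5.874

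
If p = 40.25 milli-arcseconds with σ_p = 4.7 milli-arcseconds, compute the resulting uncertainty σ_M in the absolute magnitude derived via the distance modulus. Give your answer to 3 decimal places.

σ_M = 0.254 mag

M = m − 5 log₁₀ d + 5 = m + 5 log₁₀ p + 5, so ∂M/∂p = 5/(p ln 10).
σ_M = (5/ln 10) · (σ_p/p) = 2.1715 × 4.7/40.25 = 2.1715 × 0.11677 = 0.25357.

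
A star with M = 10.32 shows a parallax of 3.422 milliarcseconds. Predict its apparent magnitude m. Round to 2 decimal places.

m = 17.65

d = 1/p = 1/0.003422″ = 292.23 pc.
m − M = 5 log₁₀ d − 5 = 5 log₁₀(292.23) − 5 = 12.3286 − 5 = 7.3286.
m = M + (m − M) = 10.32 + 7.3286 = 17.65.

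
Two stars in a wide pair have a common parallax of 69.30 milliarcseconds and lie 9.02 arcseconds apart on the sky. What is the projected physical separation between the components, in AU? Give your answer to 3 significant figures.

d = 1/p = 1/0.06930″ = 14.43 pc.
At distance d (pc), an angle of θ arcsec spans θ·d AU: s = 9.02 × 14.43 = 130.16 AU.

130 AU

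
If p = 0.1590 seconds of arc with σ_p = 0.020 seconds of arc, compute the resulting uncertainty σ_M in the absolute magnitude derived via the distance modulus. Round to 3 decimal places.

σ_M = 0.273 mag

M = m − 5 log₁₀ d + 5 = m + 5 log₁₀ p + 5, so ∂M/∂p = 5/(p ln 10).
σ_M = (5/ln 10) · (σ_p/p) = 2.1715 × 0.020/0.1590 = 2.1715 × 0.12579 = 0.27315.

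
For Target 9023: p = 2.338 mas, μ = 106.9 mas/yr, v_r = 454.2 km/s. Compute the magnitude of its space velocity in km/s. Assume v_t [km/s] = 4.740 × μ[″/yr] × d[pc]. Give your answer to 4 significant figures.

d = 1/p = 1/0.002338″ = 427.72 pc.
μ = 106.9 mas/yr = 0.1069 ″/yr.
v_t = 4.740 μ d = 4.740 × 0.1069 × 427.72 = 216.73 km/s.
v = √(v_r² + v_t²) = √(454.2² + 216.73²) = √253270 = 503.26 km/s.

503.3 km/s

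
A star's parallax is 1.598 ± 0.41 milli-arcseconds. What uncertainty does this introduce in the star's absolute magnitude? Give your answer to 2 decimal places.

M = m − 5 log₁₀ d + 5 = m + 5 log₁₀ p + 5, so ∂M/∂p = 5/(p ln 10).
σ_M = (5/ln 10) · (σ_p/p) = 2.1715 × 0.41/1.598 = 2.1715 × 0.25657 = 0.55714.

σ_M = 0.56 mag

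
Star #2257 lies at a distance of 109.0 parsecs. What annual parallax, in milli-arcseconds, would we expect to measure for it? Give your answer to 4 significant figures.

p = 1/d = 1/109 = 0.0091743 arcsec.
= 0.0091743 × 1000 = 9.1743 mas.

9.174 mas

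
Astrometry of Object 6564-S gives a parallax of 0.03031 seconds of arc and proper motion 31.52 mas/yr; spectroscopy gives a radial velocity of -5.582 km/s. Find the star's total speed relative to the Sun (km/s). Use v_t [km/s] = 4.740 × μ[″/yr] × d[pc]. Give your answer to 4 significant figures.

7.447 km/s

d = 1/p = 1/0.03031″ = 32.992 pc.
μ = 31.52 mas/yr = 0.03152 ″/yr.
v_t = 4.740 μ d = 4.740 × 0.03152 × 32.992 = 4.9292 km/s.
v = √(v_r² + v_t²) = √((-5.582)² + 4.9292²) = √55.4557 = 7.4469 km/s.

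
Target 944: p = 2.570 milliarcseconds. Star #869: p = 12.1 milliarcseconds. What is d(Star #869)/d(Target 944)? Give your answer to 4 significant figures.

0.2124

Since d = 1/p, d_B/d_A = p_A/p_B.
= 2.570 / 12.1 = 0.2124.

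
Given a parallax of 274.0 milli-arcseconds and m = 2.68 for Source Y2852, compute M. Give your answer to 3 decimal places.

d = 1/p = 1/0.2740″ = 3.6496 pc.
m − M = 5 log₁₀(3.6496) − 5 = 2.8112 − 5 = -2.1888.
M = m − (m − M) = 2.68 − (-2.1888) = 4.869.

M = 4.869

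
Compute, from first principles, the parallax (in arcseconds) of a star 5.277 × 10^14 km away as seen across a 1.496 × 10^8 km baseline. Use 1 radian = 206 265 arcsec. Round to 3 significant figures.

θ ≈ B/d = (1.496 × 10^8) / (5.277 × 10^14) = 2.8349 × 10^-7 rad.
In arcseconds: 2.8349 × 10^-7 × 206265 = 0.058474″.

0.0585 arcsec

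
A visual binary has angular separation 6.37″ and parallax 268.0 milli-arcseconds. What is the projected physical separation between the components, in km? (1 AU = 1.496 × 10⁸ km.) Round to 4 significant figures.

d = 1/p = 1/0.2680″ = 3.7313 pc.
At distance d (pc), an angle of θ arcsec spans θ·d AU: s = 6.37 × 3.7313 = 23.768 AU.
= 23.768 × 1.496 × 10⁸ km = 3.5557 × 10^9 km.

3.556 × 10^9 km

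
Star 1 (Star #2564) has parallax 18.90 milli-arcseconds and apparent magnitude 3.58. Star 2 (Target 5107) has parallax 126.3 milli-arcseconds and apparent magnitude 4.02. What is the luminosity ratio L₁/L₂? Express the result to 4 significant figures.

d₁ = 1/p₁ = 1/0.01890″ = 52.91 pc; d₂ = 1/p₂ = 1/0.1263″ = 7.9177 pc.
M₁ = m₁ − 5 log₁₀ d₁ + 5 = 3.58 − 8.6177 + 5 = -0.0377.
M₂ = 4.02 − 4.4930 + 5 = 4.5270.
L₁/L₂ = 10^(0.4(M₂ − M₁)) = 10^(0.4 × 4.5647) = 10^1.82588 = 66.97.

L₁/L₂ = 66.97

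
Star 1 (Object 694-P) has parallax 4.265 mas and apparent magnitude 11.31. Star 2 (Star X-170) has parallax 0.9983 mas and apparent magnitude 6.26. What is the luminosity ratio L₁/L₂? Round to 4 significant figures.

L₁/L₂ = 0.0005232

d₁ = 1/p₁ = 1/0.004265″ = 234.47 pc; d₂ = 1/p₂ = 1/0.0009983″ = 1001.7 pc.
M₁ = m₁ − 5 log₁₀ d₁ + 5 = 11.31 − 11.8504 + 5 = 4.4596.
M₂ = 6.26 − 15.0037 + 5 = -3.7437.
L₁/L₂ = 10^(0.4(M₂ − M₁)) = 10^(0.4 × (-8.2033)) = 10^(-3.28132) = 0.00052321.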